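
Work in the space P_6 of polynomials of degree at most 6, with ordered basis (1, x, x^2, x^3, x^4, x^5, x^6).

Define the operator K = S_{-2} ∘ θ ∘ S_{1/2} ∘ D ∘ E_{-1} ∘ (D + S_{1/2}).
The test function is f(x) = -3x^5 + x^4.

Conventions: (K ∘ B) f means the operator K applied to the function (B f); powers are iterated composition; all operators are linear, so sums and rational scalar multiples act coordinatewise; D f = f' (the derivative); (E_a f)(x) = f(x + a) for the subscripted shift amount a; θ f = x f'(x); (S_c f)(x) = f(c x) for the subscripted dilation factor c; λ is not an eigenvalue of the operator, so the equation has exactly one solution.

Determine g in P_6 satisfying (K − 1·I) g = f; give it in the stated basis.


the image equals g(x) = 3x^5 + (7/8)x^4 - (5601/32)x^3 - (59643/128)x^2 + (254493/256)x

write g with unknown coordinates in the stated basis and equate coefficients in (K − 1·I) g = f
solving from the highest basis element down gives g = 3x^5 + (7/8)x^4 - (5601/32)x^3 - (59643/128)x^2 + (254493/256)x
check: K g = (15/8)x^4 - (5601/32)x^3 - (59643/128)x^2 + (254493/256)x
so K g − 1·g = -3x^5 + x^4 = f ✓


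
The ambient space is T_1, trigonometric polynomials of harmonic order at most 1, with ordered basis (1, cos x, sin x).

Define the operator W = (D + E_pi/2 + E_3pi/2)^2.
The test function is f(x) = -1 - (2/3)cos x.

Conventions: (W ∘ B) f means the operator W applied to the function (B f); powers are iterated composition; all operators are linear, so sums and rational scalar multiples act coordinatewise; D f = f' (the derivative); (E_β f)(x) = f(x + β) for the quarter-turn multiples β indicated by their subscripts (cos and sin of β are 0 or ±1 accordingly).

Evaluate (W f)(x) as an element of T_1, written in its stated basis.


the result is g(x) = -4 + (2/3)cos x

D f = (2/3)sin x
E_pi/2 f = -1 + (2/3)sin x
E_3pi/2 f = -1 - (2/3)sin x
(D + E_pi/2 + E_3pi/2) f = -2 + (2/3)sin x
D (D + E_pi/2 + E_3pi/2) f = (2/3)cos x
E_pi/2 (D + E_pi/2 + E_3pi/2) f = -2 + (2/3)cos x
E_3pi/2 (D + E_pi/2 + E_3pi/2) f = -2 - (2/3)cos x
(D + E_pi/2 + E_3pi/2) (D + E_pi/2 + E_3pi/2) f = -4 + (2/3)cos x


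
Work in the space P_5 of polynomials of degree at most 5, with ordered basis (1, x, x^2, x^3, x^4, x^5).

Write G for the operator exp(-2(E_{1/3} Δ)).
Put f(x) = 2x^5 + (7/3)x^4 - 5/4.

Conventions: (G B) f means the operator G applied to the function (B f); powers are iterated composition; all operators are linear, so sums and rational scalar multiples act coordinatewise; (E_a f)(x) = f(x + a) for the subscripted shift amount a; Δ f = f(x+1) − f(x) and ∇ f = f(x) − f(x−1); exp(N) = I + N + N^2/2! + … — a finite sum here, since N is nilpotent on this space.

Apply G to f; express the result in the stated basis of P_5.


order-1 term: -20x^4 - (256/3)x^3 - 140x^2 - (2876/27)x - 2554/81
order-2 term: 80x^3 + 456x^2 + (2680/3)x + 16252/27
order-3 term: -160x^2 - (2624/3)x - 3680/3
order-4 term: 160x + 1712/3
order-5 term: -64
the series for exp(-2(E_{1/3} Δ)) f terminates at order 5
exp(-2(E_{1/3} Δ)) f = 2x^5 - (53/3)x^4 - (16/3)x^3 + 156x^2 + (1948/27)x - 48877/324

the result is g(x) = 2x^5 - (53/3)x^4 - (16/3)x^3 + 156x^2 + (1948/27)x - 48877/324


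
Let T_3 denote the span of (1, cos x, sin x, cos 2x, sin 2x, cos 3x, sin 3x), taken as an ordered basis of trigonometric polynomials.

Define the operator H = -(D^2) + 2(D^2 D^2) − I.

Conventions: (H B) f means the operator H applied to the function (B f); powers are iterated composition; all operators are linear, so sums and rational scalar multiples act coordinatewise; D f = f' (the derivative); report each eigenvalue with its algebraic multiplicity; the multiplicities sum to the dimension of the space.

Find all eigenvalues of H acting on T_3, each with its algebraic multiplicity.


image of 1: -1
image of cos x: 2cos x
image of sin x: 2sin x
image of cos 2x: 35cos 2x
image of sin 2x: 35sin 2x
image of cos 3x: 170cos 3x
image of sin 3x: 170sin 3x
the matrix is diagonal; its diagonal is (-1, 2, 2, 35, 35, 170, 170)
for a triangular matrix the eigenvalues are the diagonal entries, with algebraic multiplicity their repetition count

λ = -1 (multiplicity 1), λ = 2 (multiplicity 2), λ = 35 (multiplicity 2), λ = 170 (multiplicity 2)


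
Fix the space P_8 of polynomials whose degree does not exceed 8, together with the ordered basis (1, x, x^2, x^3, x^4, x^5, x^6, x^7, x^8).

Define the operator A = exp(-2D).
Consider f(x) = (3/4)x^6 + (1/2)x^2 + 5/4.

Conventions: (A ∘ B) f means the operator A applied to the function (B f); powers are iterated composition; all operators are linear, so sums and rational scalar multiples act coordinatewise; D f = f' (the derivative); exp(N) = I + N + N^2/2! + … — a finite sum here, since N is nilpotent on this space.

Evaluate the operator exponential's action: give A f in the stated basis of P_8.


order-1 term: -9x^5 - 2x
order-2 term: 45x^4 + 2
order-3 term: -120x^3
order-4 term: 180x^2
order-5 term: -144x
order-6 term: 48
the series for exp(-2D) f terminates at order 6
exp(-2D) f = (3/4)x^6 - 9x^5 + 45x^4 - 120x^3 + (361/2)x^2 - 146x + 205/4

g(x) = (3/4)x^6 - 9x^5 + 45x^4 - 120x^3 + (361/2)x^2 - 146x + 205/4


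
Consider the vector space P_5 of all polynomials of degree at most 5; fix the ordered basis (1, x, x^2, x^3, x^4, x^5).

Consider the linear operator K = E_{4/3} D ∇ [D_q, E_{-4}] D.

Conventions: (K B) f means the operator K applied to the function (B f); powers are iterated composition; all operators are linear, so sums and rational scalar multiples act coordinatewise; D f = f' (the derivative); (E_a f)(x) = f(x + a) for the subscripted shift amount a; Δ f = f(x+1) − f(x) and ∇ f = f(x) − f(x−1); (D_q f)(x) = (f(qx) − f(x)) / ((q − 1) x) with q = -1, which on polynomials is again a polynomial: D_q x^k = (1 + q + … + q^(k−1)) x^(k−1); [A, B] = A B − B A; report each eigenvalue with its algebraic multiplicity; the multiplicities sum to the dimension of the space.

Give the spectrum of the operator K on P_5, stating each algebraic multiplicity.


image of 1: 0
image of x: 0
image of x^2: 0
image of x^3: 0
image of x^4: 0
image of x^5: -160
the matrix is upper triangular; its diagonal is (0, 0, 0, 0, 0, 0)
for a triangular matrix the eigenvalues are the diagonal entries, with algebraic multiplicity their repetition count

λ = 0 (multiplicity 6)


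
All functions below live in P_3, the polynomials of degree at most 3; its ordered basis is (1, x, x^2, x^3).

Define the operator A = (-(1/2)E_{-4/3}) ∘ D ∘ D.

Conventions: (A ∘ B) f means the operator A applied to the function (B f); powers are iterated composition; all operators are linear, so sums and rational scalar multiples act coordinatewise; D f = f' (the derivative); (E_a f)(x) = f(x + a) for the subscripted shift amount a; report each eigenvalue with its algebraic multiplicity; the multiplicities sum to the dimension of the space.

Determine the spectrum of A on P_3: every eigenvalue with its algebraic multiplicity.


λ = 0 (multiplicity 4)

image of 1: 0
image of x: 0
image of x^2: -1
image of x^3: -3x + 4
the matrix is upper triangular; its diagonal is (0, 0, 0, 0)
for a triangular matrix the eigenvalues are the diagonal entries, with algebraic multiplicity their repetition count


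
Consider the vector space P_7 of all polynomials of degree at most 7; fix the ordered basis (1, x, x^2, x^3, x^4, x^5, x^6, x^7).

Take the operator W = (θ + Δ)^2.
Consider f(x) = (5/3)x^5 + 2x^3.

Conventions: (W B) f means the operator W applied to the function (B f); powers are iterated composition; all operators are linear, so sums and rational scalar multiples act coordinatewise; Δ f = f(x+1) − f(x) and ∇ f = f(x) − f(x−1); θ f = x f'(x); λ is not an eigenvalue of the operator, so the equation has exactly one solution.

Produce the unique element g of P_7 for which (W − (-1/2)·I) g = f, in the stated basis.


the image equals g(x) = (10/153)x^5 - (100/561)x^4 + (1532/31977)x^3 - (2480/16929)x^2 + (253984/287793)x + 37076/95931

write g with unknown coordinates in the stated basis and equate coefficients in (W − (-1/2)·I) g = f
solving from the highest basis element down gives g = (10/153)x^5 - (100/561)x^4 + (1532/31977)x^3 - (2480/16929)x^2 + (253984/287793)x + 37076/95931
check: W g = (250/153)x^5 + (50/561)x^4 + (63188/31977)x^3 + (1240/16929)x^2 - (126992/287793)x - 18538/95931
so W g − (-1/2)·g = (5/3)x^5 + 2x^3 = f ✓


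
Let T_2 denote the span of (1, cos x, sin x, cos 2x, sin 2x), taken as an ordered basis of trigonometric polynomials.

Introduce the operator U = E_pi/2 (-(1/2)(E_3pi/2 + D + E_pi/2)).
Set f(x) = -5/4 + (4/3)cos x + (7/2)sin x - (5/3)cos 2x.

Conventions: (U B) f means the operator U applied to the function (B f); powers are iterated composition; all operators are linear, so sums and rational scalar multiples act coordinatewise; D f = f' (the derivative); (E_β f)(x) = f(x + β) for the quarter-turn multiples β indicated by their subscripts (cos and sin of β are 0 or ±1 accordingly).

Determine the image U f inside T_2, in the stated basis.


g(x) = 5/4 + (2/3)cos x + (7/4)sin x + (5/3)cos 2x + (5/3)sin 2x

E_3pi/2 f = -5/4 - (7/2)cos x + (4/3)sin x + (5/3)cos 2x
D f = (7/2)cos x - (4/3)sin x + (10/3)sin 2x
E_pi/2 f = -5/4 + (7/2)cos x - (4/3)sin x + (5/3)cos 2x
(E_3pi/2 + D + E_pi/2) f = -5/2 + (7/2)cos x - (4/3)sin x + (10/3)cos 2x + (10/3)sin 2x
(-(1/2)(E_3pi/2 + D + E_pi/2)) f = 5/4 - (7/4)cos x + (2/3)sin x - (5/3)cos 2x - (5/3)sin 2x
E_pi/2 (-(1/2)(E_3pi/2 + D + E_pi/2)) f = 5/4 + (2/3)cos x + (7/4)sin x + (5/3)cos 2x + (5/3)sin 2x


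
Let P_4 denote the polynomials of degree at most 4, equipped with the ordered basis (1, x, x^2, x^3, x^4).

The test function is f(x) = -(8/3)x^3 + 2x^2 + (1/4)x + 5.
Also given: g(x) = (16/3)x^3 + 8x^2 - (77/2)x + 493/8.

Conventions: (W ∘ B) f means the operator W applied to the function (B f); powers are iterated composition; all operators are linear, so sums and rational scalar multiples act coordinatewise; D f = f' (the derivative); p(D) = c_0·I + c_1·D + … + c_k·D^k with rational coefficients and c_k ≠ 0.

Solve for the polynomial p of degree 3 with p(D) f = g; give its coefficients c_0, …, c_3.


D^0 f = -(8/3)x^3 + 2x^2 + (1/4)x + 5
D^1 f = -8x^2 + 4x + 1/4
D^2 f = -16x + 4
D^3 f = -16
matching coefficients of g against c_0 f + c_1 Df + … from the top degree down determines the c_i
solution: c_0 = -2, c_1 = -3/2, c_2 = 2, c_3 = -4

c_0 = -2, c_1 = -3/2, c_2 = 2, c_3 = -4


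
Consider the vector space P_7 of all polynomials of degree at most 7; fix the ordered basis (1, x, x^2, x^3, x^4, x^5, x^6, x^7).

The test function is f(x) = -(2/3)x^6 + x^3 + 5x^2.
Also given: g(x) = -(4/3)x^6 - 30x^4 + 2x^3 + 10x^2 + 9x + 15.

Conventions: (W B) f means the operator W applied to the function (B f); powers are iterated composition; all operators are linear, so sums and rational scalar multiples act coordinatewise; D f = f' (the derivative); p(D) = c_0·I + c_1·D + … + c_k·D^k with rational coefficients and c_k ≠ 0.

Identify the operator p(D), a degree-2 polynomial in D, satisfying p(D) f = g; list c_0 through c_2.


D^0 f = -(2/3)x^6 + x^3 + 5x^2
D^1 f = -4x^5 + 3x^2 + 10x
D^2 f = -20x^4 + 6x + 10
matching coefficients of g against c_0 f + c_1 Df + … from the top degree down determines the c_i
solution: c_0 = 2, c_1 = 0, c_2 = 3/2

p(D) = 2·I + (3/2)·D^2, i.e. c_0 = 2, c_1 = 0, c_2 = 3/2


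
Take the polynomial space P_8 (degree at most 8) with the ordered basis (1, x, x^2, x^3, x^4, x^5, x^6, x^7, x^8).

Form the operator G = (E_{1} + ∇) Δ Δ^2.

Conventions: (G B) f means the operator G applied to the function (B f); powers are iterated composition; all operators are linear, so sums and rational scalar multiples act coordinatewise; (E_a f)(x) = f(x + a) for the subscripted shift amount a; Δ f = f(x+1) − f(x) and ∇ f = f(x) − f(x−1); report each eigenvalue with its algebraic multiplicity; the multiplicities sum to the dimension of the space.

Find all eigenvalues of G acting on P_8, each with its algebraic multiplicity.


λ = 0 (multiplicity 9)

image of 1: 0
image of x: 0
image of x^2: 0
image of x^3: 6
image of x^4: 24x + 84
image of x^5: 60x^2 + 420x + 510
image of x^6: 120x^3 + 1260x^2 + 3060x + 2580
image of x^7: 210x^4 + 2940x^3 + 10710x^2 + 18060x + 11886
image of x^8: 336x^5 + 5880x^4 + 28560x^3 + 72240x^2 + 95088x + 52164
the matrix is upper triangular; its diagonal is (0, 0, 0, 0, 0, 0, 0, 0, 0)
for a triangular matrix the eigenvalues are the diagonal entries, with algebraic multiplicity their repetition count


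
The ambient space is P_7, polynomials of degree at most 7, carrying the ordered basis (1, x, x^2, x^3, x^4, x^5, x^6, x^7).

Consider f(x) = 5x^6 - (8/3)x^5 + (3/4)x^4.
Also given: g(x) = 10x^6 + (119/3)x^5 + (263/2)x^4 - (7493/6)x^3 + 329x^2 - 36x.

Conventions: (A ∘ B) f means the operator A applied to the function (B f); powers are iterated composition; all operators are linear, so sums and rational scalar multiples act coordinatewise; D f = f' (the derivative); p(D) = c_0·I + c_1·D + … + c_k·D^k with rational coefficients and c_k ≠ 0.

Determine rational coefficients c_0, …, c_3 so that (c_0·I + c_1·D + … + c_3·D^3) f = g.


D^0 f = 5x^6 - (8/3)x^5 + (3/4)x^4
D^1 f = 30x^5 - (40/3)x^4 + 3x^3
D^2 f = 150x^4 - (160/3)x^3 + 9x^2
D^3 f = 600x^3 - 160x^2 + 18x
matching coefficients of g against c_0 f + c_1 Df + … from the top degree down determines the c_i
solution: c_0 = 2, c_1 = 3/2, c_2 = 1, c_3 = -2

c_0 = 2, c_1 = 3/2, c_2 = 1, c_3 = -2


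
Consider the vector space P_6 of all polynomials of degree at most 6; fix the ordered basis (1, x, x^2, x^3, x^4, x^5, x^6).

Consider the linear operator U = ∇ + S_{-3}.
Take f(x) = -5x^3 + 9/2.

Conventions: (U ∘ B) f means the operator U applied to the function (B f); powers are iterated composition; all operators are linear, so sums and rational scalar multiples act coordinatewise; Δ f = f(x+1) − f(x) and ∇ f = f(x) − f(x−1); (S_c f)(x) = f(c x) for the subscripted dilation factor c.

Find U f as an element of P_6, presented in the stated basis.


g(x) = 135x^3 - 15x^2 + 15x - 1/2

∇ f = -15x^2 + 15x - 5
S_{-3} f = 135x^3 + 9/2
(∇ + S_{-3}) f = 135x^3 - 15x^2 + 15x - 1/2


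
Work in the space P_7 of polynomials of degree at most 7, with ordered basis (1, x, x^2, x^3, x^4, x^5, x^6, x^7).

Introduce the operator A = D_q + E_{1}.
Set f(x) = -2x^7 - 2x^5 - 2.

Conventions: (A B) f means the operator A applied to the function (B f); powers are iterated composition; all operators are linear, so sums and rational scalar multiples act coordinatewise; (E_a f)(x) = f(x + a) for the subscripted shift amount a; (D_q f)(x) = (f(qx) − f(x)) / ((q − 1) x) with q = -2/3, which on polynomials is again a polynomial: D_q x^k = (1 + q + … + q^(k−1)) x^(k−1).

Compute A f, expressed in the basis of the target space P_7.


the result is g(x) = -2x^7 - (11132/729)x^6 - 44x^5 - (6590/81)x^4 - 90x^3 - 62x^2 - 24x - 6

D_q f = -(926/729)x^6 - (110/81)x^4
E_{1} f = -2x^7 - 14x^6 - 44x^5 - 80x^4 - 90x^3 - 62x^2 - 24x - 6
(D_q + E_{1}) f = -2x^7 - (11132/729)x^6 - 44x^5 - (6590/81)x^4 - 90x^3 - 62x^2 - 24x - 6


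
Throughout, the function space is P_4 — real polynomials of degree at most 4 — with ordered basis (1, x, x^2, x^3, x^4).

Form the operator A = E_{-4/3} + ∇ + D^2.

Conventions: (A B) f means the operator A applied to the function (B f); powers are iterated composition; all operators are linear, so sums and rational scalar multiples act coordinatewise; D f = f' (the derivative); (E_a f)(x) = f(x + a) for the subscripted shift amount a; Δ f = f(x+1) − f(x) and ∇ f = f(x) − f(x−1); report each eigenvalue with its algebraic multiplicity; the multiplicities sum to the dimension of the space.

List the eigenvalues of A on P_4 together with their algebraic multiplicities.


λ = 1 (multiplicity 5)

image of 1: 1
image of x: x - 1/3
image of x^2: x^2 - (2/3)x + 25/9
image of x^3: x^3 - x^2 + (25/3)x - 37/27
image of x^4: x^4 - (4/3)x^3 + (50/3)x^2 - (148/27)x + 175/81
the matrix is upper triangular; its diagonal is (1, 1, 1, 1, 1)
for a triangular matrix the eigenvalues are the diagonal entries, with algebraic multiplicity their repetition count


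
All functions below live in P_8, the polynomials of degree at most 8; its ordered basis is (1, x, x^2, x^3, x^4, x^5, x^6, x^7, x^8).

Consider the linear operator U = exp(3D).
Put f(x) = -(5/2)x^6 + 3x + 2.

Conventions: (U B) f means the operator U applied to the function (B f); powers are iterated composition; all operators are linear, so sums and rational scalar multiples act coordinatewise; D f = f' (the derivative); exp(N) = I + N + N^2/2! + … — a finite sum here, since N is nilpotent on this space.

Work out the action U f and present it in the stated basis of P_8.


g(x) = -(5/2)x^6 - 45x^5 - (675/2)x^4 - 1350x^3 - (6075/2)x^2 - 3642x - 3623/2

order-1 term: -45x^5 + 9
order-2 term: -(675/2)x^4
order-3 term: -1350x^3
order-4 term: -(6075/2)x^2
order-5 term: -3645x
order-6 term: -3645/2
the series for exp(3D) f terminates at order 6
exp(3D) f = -(5/2)x^6 - 45x^5 - (675/2)x^4 - 1350x^3 - (6075/2)x^2 - 3642x - 3623/2


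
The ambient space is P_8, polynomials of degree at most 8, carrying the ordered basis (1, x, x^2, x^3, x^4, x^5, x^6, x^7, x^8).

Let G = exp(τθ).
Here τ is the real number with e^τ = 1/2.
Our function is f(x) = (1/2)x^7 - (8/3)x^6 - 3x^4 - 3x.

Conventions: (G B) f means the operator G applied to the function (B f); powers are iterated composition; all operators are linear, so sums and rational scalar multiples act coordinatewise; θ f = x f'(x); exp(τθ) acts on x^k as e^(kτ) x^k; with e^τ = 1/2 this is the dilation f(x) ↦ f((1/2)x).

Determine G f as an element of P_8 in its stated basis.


exp(τθ) x^k = e^(kτ) x^k; with e^τ = 1/2 this sends x^k to (1/2)^k x^k
x ↦ 1/2 x
x^4 ↦ 1/16 x^4
x^6 ↦ 1/64 x^6
x^7 ↦ 1/128 x^7
applying this coordinatewise to f: exp(τθ) f = (1/256)x^7 - (1/24)x^6 - (3/16)x^4 - (3/2)x

g(x) = (1/256)x^7 - (1/24)x^6 - (3/16)x^4 - (3/2)x


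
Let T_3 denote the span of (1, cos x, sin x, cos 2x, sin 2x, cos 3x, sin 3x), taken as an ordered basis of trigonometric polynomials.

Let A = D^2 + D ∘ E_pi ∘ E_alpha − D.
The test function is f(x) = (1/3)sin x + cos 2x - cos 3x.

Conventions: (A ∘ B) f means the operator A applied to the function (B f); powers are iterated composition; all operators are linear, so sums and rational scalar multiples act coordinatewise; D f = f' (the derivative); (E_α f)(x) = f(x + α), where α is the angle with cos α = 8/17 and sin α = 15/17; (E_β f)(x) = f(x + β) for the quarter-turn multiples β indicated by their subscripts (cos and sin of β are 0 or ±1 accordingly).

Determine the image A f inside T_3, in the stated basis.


D f = (1/3)cos x - 2sin 2x + 3sin 3x
D D f = -(1/3)sin x - 4cos 2x + 9cos 3x
E_alpha f = (5/17)cos x + (8/51)sin x - (161/289)cos 2x - (240/289)sin 2x + (4888/4913)cos 3x - (495/4913)sin 3x
E_pi E_alpha f = -(5/17)cos x - (8/51)sin x - (161/289)cos 2x - (240/289)sin 2x - (4888/4913)cos 3x + (495/4913)sin 3x
D E_pi E_alpha f = -(8/51)cos x + (5/17)sin x - (480/289)cos 2x + (322/289)sin 2x + (1485/4913)cos 3x + (14664/4913)sin 3x
D f = (1/3)cos x - 2sin 2x + 3sin 3x
(-D) f = -(1/3)cos x + 2sin 2x - 3sin 3x
(D^2 + D ∘ E_pi ∘ E_alpha − D) f = -(25/51)cos x - (2/51)sin x - (1636/289)cos 2x + (900/289)sin 2x + (45702/4913)cos 3x - (75/4913)sin 3x

the image equals g(x) = -(25/51)cos x - (2/51)sin x - (1636/289)cos 2x + (900/289)sin 2x + (45702/4913)cos 3x - (75/4913)sin 3x


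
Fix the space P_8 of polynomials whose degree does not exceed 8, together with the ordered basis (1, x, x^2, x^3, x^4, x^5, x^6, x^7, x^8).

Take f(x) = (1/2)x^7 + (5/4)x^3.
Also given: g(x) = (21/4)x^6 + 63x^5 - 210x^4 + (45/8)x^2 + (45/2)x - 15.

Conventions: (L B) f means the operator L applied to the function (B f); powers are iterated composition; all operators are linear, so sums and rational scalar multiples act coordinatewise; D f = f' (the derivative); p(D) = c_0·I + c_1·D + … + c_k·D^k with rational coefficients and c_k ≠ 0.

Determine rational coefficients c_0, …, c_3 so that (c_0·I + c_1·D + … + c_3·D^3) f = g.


c_0 = 0, c_1 = 3/2, c_2 = 3, c_3 = -2

D^0 f = (1/2)x^7 + (5/4)x^3
D^1 f = (7/2)x^6 + (15/4)x^2
D^2 f = 21x^5 + (15/2)x
D^3 f = 105x^4 + 15/2
matching coefficients of g against c_0 f + c_1 Df + … from the top degree down determines the c_i
solution: c_0 = 0, c_1 = 3/2, c_2 = 3, c_3 = -2


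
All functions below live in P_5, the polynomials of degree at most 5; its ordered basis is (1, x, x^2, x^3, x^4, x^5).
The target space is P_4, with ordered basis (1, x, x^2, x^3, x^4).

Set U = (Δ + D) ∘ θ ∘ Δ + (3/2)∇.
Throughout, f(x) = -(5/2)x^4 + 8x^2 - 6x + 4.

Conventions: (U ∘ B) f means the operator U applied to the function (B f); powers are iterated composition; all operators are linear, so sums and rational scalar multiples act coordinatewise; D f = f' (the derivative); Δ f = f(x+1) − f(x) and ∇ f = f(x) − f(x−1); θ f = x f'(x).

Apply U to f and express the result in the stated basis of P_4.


Δ f = -10x^3 - 15x^2 + 6x - 1/2
θ Δ f = -30x^3 - 30x^2 + 6x
Δ (θ ∘ Δ) f = -90x^2 - 150x - 54
D (θ ∘ Δ) f = -90x^2 - 60x + 6
(Δ + D) (θ ∘ Δ) f = -180x^2 - 210x - 48
∇ f = -10x^3 + 15x^2 + 6x - 23/2
((3/2)∇) f = -15x^3 + (45/2)x^2 + 9x - 69/4
((Δ + D) ∘ θ ∘ Δ + (3/2)∇) f = -15x^3 - (315/2)x^2 - 201x - 261/4

the result is g(x) = -15x^3 - (315/2)x^2 - 201x - 261/4


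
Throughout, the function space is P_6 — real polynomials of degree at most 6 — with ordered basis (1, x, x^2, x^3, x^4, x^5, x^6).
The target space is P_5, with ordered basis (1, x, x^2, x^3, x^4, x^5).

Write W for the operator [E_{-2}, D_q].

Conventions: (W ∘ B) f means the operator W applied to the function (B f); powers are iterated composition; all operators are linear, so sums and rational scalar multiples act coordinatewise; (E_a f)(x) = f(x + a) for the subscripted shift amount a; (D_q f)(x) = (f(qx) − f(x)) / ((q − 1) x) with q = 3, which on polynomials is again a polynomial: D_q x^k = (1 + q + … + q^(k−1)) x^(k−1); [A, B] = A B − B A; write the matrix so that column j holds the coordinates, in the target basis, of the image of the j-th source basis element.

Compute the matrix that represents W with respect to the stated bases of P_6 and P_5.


image of 1: 0
image of x: 0
image of x^2: -4
image of x^3: -28x + 40
image of x^4: -136x^2 + 384x - 288
image of x^5: -568x^3 + 2384x^2 - 3552x + 1856
image of x^6: -2188x^4 + 12160x^3 - 27040x^2 + 28160x - 11456
each image's coordinates form column j of the matrix

the matrix is [[0, 0, -4, 40, -288, 1856, -11456]; [0, 0, 0, -28, 384, -3552, 28160]; [0, 0, 0, 0, -136, 2384, -27040]; [0, 0, 0, 0, 0, -568, 12160]; [0, 0, 0, 0, 0, 0, -2188]; [0, 0, 0, 0, 0, 0, 0]] (rows listed top to bottom)


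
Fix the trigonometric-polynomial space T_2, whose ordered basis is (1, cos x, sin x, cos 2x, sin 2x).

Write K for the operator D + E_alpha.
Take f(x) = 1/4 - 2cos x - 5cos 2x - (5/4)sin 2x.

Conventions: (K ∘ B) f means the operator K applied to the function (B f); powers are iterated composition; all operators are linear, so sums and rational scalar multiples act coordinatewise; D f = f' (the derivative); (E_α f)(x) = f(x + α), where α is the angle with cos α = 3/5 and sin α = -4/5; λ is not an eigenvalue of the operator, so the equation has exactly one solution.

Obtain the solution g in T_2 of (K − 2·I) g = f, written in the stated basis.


the result is g(x) = -1/4 + (7/5)cos x - (1/5)sin x + (635/314)cos 2x - (235/628)sin 2x

write g with unknown coordinates in the stated basis and equate coefficients in (K − 2·I) g = f
solving from the highest basis element down gives g = -1/4 + (7/5)cos x - (1/5)sin x + (635/314)cos 2x - (235/628)sin 2x
check: K g = -1/4 + (4/5)cos x - (2/5)sin x - (150/157)cos 2x - (1255/628)sin 2x
so K g − 2·g = 1/4 - 2cos x - 5cos 2x - (5/4)sin 2x = f ✓


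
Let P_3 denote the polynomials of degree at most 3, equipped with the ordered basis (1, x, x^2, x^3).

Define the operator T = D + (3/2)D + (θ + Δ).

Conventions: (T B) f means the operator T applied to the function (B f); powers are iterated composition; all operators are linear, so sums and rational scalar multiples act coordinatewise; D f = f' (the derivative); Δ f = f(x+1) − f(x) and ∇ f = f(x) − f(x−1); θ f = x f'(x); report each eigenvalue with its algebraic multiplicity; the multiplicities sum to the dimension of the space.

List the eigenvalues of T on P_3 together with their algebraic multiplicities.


image of 1: 0
image of x: x + 7/2
image of x^2: 2x^2 + 7x + 1
image of x^3: 3x^3 + (21/2)x^2 + 3x + 1
the matrix is upper triangular; its diagonal is (0, 1, 2, 3)
for a triangular matrix the eigenvalues are the diagonal entries, with algebraic multiplicity their repetition count

λ = 0 (multiplicity 1), λ = 1 (multiplicity 1), λ = 2 (multiplicity 1), λ = 3 (multiplicity 1)


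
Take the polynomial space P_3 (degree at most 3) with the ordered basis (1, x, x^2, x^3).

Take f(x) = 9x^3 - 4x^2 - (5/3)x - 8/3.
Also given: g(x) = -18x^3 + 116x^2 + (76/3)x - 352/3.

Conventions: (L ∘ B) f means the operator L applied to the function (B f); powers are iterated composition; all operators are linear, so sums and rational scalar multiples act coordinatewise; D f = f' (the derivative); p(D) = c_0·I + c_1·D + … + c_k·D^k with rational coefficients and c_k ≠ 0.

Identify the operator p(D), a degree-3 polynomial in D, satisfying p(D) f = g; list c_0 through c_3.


p(D) = -2·I + 4·D + D^2 − 2·D^3, i.e. c_0 = -2, c_1 = 4, c_2 = 1, c_3 = -2

D^0 f = 9x^3 - 4x^2 - (5/3)x - 8/3
D^1 f = 27x^2 - 8x - 5/3
D^2 f = 54x - 8
D^3 f = 54
matching coefficients of g against c_0 f + c_1 Df + … from the top degree down determines the c_i
solution: c_0 = -2, c_1 = 4, c_2 = 1, c_3 = -2


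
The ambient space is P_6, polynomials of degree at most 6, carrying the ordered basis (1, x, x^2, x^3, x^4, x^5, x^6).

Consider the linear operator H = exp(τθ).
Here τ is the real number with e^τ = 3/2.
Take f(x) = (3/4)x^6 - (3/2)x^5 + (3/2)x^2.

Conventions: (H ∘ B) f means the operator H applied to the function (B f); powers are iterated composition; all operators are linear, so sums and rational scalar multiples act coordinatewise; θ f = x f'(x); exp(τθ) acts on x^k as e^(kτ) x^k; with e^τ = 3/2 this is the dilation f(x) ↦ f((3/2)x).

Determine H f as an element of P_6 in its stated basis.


the image equals g(x) = (2187/256)x^6 - (729/64)x^5 + (27/8)x^2

exp(τθ) x^k = e^(kτ) x^k; with e^τ = 3/2 this sends x^k to (3/2)^k x^k
x^2 ↦ 9/4 x^2
x^5 ↦ 243/32 x^5
x^6 ↦ 729/64 x^6
applying this coordinatewise to f: exp(τθ) f = (2187/256)x^6 - (729/64)x^5 + (27/8)x^2


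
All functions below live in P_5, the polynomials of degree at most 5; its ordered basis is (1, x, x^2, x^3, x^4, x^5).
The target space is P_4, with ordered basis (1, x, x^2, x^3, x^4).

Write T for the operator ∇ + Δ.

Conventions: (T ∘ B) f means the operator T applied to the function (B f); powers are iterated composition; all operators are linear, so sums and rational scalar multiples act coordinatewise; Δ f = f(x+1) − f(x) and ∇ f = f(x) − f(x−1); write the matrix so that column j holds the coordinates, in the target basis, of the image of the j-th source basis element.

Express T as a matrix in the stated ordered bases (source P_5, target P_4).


image of 1: 0
image of x: 2
image of x^2: 4x
image of x^3: 6x^2 + 2
image of x^4: 8x^3 + 8x
image of x^5: 10x^4 + 20x^2 + 2
each image's coordinates form column j of the matrix

the matrix is [[0, 2, 0, 2, 0, 2]; [0, 0, 4, 0, 8, 0]; [0, 0, 0, 6, 0, 20]; [0, 0, 0, 0, 8, 0]; [0, 0, 0, 0, 0, 10]] (rows listed top to bottom)


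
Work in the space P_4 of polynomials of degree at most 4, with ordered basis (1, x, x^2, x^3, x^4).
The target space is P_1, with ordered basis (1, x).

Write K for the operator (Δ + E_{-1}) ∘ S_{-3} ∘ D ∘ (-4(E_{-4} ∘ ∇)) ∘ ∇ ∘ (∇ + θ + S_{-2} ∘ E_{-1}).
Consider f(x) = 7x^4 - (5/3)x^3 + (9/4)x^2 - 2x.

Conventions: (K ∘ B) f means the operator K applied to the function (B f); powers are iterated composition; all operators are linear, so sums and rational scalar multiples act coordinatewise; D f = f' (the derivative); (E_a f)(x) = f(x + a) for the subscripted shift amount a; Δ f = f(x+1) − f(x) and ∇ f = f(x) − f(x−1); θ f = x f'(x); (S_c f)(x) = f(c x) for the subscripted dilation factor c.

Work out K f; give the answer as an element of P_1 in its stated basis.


the result is g(x) = 40320x + 60952

∇ f = 28x^3 - 47x^2 + (75/2)x - 155/12
θ f = 28x^4 - 5x^3 + (9/2)x^2 - 2x
E_{-1} f = 7x^4 - (89/3)x^3 + (197/4)x^2 - (79/2)x + 155/12
S_{-2} E_{-1} f = 112x^4 + (712/3)x^3 + 197x^2 + 79x + 155/12
(∇ + θ + S_{-2} ∘ E_{-1}) f = 140x^4 + (781/3)x^3 + (309/2)x^2 + (229/2)x
∇ (∇ + θ + S_{-2} ∘ E_{-1}) f = 560x^3 - 59x^2 + 88x + 241/3
∇ ∇ (∇ + θ + S_{-2} ∘ E_{-1}) f = 1680x^2 - 1798x + 707
E_{-4} ∇ ∇ (∇ + θ + S_{-2} ∘ E_{-1}) f = 1680x^2 - 15238x + 34779
(-4(E_{-4} ∘ ∇)) ∇ (∇ + θ + S_{-2} ∘ E_{-1}) f = -6720x^2 + 60952x - 139116
D (-4(E_{-4} ∘ ∇)) ∇ (∇ + θ + S_{-2} ∘ E_{-1}) f = -13440x + 60952
S_{-3} D (-4(E_{-4} ∘ ∇)) ∇ (∇ + θ + S_{-2} ∘ E_{-1}) f = 40320x + 60952
Δ (S_{-3} ∘ D ∘ (-4(E_{-4} ∘ ∇)) ∘ ∇) (∇ + θ + S_{-2} ∘ E_{-1}) f = 40320
E_{-1} (S_{-3} ∘ D ∘ (-4(E_{-4} ∘ ∇)) ∘ ∇) (∇ + θ + S_{-2} ∘ E_{-1}) f = 40320x + 20632
(Δ + E_{-1}) (S_{-3} ∘ D ∘ (-4(E_{-4} ∘ ∇)) ∘ ∇) (∇ + θ + S_{-2} ∘ E_{-1}) f = 40320x + 60952


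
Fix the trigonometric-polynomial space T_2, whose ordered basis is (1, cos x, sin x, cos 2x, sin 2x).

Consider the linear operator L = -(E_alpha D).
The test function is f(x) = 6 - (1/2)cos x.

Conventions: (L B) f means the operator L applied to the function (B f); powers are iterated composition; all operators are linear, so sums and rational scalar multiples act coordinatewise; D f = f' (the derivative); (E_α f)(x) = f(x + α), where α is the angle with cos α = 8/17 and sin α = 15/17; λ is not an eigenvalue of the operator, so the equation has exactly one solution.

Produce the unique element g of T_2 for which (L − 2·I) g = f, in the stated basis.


the result is g(x) = -3 + (19/50)cos x + (4/25)sin x

write g with unknown coordinates in the stated basis and equate coefficients in (L − 2·I) g = f
solving from the highest basis element down gives g = -3 + (19/50)cos x + (4/25)sin x
check: L g = (13/50)cos x + (8/25)sin x
so L g − 2·g = 6 - (1/2)cos x = f ✓


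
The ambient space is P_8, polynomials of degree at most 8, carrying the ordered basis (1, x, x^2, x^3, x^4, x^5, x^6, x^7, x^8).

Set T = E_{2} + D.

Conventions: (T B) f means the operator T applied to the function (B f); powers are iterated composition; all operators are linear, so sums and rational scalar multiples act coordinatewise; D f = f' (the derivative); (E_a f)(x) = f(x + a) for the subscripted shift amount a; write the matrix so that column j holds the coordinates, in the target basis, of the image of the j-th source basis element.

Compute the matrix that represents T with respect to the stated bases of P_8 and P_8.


the matrix is [[1, 3, 4, 8, 16, 32, 64, 128, 256]; [0, 1, 6, 12, 32, 80, 192, 448, 1024]; [0, 0, 1, 9, 24, 80, 240, 672, 1792]; [0, 0, 0, 1, 12, 40, 160, 560, 1792]; [0, 0, 0, 0, 1, 15, 60, 280, 1120]; [0, 0, 0, 0, 0, 1, 18, 84, 448]; [0, 0, 0, 0, 0, 0, 1, 21, 112]; [0, 0, 0, 0, 0, 0, 0, 1, 24]; [0, 0, 0, 0, 0, 0, 0, 0, 1]] (rows listed top to bottom)

image of 1: 1
image of x: x + 3
image of x^2: x^2 + 6x + 4
image of x^3: x^3 + 9x^2 + 12x + 8
image of x^4: x^4 + 12x^3 + 24x^2 + 32x + 16
image of x^5: x^5 + 15x^4 + 40x^3 + 80x^2 + 80x + 32
image of x^6: x^6 + 18x^5 + 60x^4 + 160x^3 + 240x^2 + 192x + 64
image of x^7: x^7 + 21x^6 + 84x^5 + 280x^4 + 560x^3 + 672x^2 + 448x + 128
image of x^8: x^8 + 24x^7 + 112x^6 + 448x^5 + 1120x^4 + 1792x^3 + 1792x^2 + 1024x + 256
each image's coordinates form column j of the matrix


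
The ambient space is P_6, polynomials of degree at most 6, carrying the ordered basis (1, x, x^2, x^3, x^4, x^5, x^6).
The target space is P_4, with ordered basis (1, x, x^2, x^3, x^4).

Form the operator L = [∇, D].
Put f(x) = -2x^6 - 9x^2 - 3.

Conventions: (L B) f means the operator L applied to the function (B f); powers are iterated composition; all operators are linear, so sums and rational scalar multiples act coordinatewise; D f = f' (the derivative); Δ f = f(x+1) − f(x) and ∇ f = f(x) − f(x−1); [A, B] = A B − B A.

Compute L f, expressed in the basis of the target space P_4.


the result is g(x) = 0

D f = -12x^5 - 18x
∇ D f = -60x^4 + 120x^3 - 120x^2 + 60x - 30
∇ f = -12x^5 + 30x^4 - 40x^3 + 30x^2 - 30x + 11
D ∇ f = -60x^4 + 120x^3 - 120x^2 + 60x - 30
[∇, D] f = 0


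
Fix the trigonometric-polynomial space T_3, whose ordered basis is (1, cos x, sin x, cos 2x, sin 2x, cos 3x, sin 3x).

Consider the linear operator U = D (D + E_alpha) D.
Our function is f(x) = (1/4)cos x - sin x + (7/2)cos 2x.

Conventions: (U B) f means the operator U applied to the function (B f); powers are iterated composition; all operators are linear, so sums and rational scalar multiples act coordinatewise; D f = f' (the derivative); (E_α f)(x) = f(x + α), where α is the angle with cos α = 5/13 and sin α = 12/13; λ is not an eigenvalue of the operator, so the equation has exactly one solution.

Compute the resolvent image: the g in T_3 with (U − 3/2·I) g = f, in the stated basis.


the image equals g(x) = -(249/754)cos x + (73/377)sin x + (3115/80609)cos 2x - (25648/80609)sin 2x

write g with unknown coordinates in the stated basis and equate coefficients in (U − 3/2·I) g = f
solving from the highest basis element down gives g = -(249/754)cos x + (73/377)sin x + (3115/80609)cos 2x - (25648/80609)sin 2x
check: U g = -(185/754)cos x - (535/754)sin x + (286804/80609)cos 2x - (38472/80609)sin 2x
so U g − 3/2·g = (1/4)cos x - sin x + (7/2)cos 2x = f ✓


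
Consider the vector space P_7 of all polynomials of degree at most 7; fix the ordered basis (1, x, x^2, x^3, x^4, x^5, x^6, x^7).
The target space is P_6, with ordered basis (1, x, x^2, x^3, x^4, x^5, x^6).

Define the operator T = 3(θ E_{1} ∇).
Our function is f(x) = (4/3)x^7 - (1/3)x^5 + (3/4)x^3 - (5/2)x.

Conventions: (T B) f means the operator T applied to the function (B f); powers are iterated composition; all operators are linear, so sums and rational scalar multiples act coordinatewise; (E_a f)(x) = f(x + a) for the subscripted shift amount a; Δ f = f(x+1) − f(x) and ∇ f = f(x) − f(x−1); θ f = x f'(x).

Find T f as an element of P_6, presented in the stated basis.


the image equals g(x) = 168x^6 + 420x^5 + 540x^4 + 390x^3 + (323/2)x^2 + (119/4)x

∇ f = (28/3)x^6 - 28x^5 + 45x^4 - (130/3)x^3 + (323/12)x^2 - (119/12)x - 3/4
E_{1} ∇ f = (28/3)x^6 + 28x^5 + 45x^4 + (130/3)x^3 + (323/12)x^2 + (119/12)x - 3/4
θ E_{1} ∇ f = 56x^6 + 140x^5 + 180x^4 + 130x^3 + (323/6)x^2 + (119/12)x
(3(θ E_{1} ∇)) f = 168x^6 + 420x^5 + 540x^4 + 390x^3 + (323/2)x^2 + (119/4)x


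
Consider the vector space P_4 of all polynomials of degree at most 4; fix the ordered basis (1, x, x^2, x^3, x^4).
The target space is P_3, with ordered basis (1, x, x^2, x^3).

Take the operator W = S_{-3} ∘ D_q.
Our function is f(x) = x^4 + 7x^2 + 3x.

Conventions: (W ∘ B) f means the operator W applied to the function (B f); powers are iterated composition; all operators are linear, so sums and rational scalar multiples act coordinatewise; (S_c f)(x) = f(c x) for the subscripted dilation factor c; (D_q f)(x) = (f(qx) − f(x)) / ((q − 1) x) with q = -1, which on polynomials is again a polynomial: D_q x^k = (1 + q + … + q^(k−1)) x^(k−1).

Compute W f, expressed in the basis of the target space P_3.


the image equals g(x) = 3

D_q f = 3
S_{-3} D_q f = 3


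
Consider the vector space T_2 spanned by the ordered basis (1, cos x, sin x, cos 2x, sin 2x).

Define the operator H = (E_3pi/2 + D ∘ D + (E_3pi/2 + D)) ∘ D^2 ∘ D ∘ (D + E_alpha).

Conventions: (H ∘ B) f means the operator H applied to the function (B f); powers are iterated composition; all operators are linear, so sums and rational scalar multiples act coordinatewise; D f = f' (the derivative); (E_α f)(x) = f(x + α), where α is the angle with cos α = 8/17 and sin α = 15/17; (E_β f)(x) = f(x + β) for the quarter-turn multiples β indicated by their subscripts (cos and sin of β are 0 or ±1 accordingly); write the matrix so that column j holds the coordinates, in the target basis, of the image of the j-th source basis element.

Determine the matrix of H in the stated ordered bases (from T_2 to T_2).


image of 1: 0
image of cos x: -(40/17)cos x + (24/17)sin x
image of sin x: -(24/17)cos x - (40/17)sin x
image of cos 2x: -(41840/289)cos 2x - (5360/289)sin 2x
image of sin 2x: (5360/289)cos 2x - (41840/289)sin 2x
each image's coordinates form column j of the matrix

the matrix is [[0, 0, 0, 0, 0]; [0, -40/17, -24/17, 0, 0]; [0, 24/17, -40/17, 0, 0]; [0, 0, 0, -41840/289, 5360/289]; [0, 0, 0, -5360/289, -41840/289]] (rows listed top to bottom)


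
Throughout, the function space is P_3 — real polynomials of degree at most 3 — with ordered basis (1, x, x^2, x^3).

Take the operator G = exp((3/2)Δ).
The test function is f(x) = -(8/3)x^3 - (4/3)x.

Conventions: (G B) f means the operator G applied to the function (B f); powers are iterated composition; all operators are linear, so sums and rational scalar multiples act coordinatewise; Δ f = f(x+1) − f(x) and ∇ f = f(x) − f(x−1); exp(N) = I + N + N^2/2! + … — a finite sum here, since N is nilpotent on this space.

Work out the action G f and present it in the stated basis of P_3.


the image equals g(x) = -(8/3)x^3 - 12x^2 - (94/3)x - 33

order-1 term: -12x^2 - 12x - 6
order-2 term: -18x - 18
order-3 term: -9
the series for exp((3/2)Δ) f terminates at order 3
exp((3/2)Δ) f = -(8/3)x^3 - 12x^2 - (94/3)x - 33


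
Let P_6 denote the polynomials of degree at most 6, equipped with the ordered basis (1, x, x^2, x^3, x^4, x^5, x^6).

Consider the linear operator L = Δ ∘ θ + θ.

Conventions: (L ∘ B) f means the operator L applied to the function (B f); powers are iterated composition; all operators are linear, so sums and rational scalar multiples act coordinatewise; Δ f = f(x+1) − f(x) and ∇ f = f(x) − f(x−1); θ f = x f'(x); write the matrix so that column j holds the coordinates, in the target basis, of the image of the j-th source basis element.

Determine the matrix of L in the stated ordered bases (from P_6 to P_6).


image of 1: 0
image of x: x + 1
image of x^2: 2x^2 + 4x + 2
image of x^3: 3x^3 + 9x^2 + 9x + 3
image of x^4: 4x^4 + 16x^3 + 24x^2 + 16x + 4
image of x^5: 5x^5 + 25x^4 + 50x^3 + 50x^2 + 25x + 5
image of x^6: 6x^6 + 36x^5 + 90x^4 + 120x^3 + 90x^2 + 36x + 6
each image's coordinates form column j of the matrix

the matrix is [[0, 1, 2, 3, 4, 5, 6]; [0, 1, 4, 9, 16, 25, 36]; [0, 0, 2, 9, 24, 50, 90]; [0, 0, 0, 3, 16, 50, 120]; [0, 0, 0, 0, 4, 25, 90]; [0, 0, 0, 0, 0, 5, 36]; [0, 0, 0, 0, 0, 0, 6]] (rows listed top to bottom)


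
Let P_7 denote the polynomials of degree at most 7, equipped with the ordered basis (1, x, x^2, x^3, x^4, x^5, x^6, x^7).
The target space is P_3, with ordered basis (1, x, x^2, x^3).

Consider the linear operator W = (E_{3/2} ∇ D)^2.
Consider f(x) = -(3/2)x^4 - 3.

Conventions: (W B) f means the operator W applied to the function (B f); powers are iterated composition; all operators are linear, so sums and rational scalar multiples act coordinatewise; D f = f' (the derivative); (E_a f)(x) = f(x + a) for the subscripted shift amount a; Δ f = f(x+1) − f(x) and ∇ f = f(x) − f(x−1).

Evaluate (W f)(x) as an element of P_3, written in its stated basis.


D f = -6x^3
∇ D f = -18x^2 + 18x - 6
E_{3/2} ∇ D f = -18x^2 - 36x - 39/2
D (E_{3/2} ∇ D) f = -36x - 36
∇ D (E_{3/2} ∇ D) f = -36
E_{3/2} ∇ D (E_{3/2} ∇ D) f = -36

g(x) = -36
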